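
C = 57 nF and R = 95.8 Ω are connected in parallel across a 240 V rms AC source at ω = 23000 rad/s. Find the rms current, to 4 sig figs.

X_C = 1/(ωC) = 762.8 Ω
Parallel: admittances add. Y = 1/R + jωC
Y = (0.01044 + j0.001311) S
|Y| = 0.01052 S → |Z| = 1/|Y| = 95.05 Ω, ∠Z = −∠Y = -7.159°
I = V/|Z| = 240/95.05 = 2.525 A

2.525 A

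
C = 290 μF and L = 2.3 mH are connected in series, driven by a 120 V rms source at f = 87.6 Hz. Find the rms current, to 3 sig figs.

ω = 2πf = 550.4 rad/s
X_L = ωL = 1.27 Ω
X_C = 1/(ωC) = 6.26 Ω
Net reactance X = X_L − X_C = -5.00 Ω
Z = − j5.00 Ω
|Z| = √(0² + 5.00²) = 5.00 Ω
I = V/|Z| = 120/5.00 = 24.0 A

24.0 A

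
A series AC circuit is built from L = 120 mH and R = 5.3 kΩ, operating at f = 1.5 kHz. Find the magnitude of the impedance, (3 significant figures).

5420 Ω

ω = 2πf = 9425 rad/s
X_L = ωL = 1130 Ω
Z = 5300 + j1130 Ω
|Z| = √(5300² + 1130²) = 5420 Ω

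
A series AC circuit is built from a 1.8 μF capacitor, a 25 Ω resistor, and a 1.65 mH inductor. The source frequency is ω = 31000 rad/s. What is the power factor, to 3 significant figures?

X_L = ωL = 51.1 Ω
X_C = 1/(ωC) = 17.9 Ω
Net reactance X = X_L − X_C = 33.2 Ω
Z = 25.0 + j33.2 Ω
|Z| = √(25.0² + 33.2²) = 41.6 Ω
∠Z = arctan(33.2/25.0) = 53.0°
cos φ = cos(53.0°) = 0.601

0.601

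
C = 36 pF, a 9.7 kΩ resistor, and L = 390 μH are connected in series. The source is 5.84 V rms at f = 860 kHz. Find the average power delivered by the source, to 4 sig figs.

3.203 mW

ω = 2πf = 5.404e+06 rad/s
X_L = ωL = 2107 Ω
X_C = 1/(ωC) = 5141 Ω
Net reactance X = X_L − X_C = -3033 Ω
Z = 9700 − j3033 Ω
|Z| = √(9700² + 3033²) = 10160 Ω
∠Z = arctan(-3033/9700) = -17.36°
I = V/|Z| = 574.6 μA
P = VI cos φ = 5.84 × 0.0005746 × cos(-17.36°) = 3.203 mW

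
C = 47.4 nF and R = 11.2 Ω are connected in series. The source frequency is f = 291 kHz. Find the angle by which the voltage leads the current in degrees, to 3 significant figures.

-45.9°

ω = 2πf = 1.828e+06 rad/s
X_C = 1/(ωC) = 11.5 Ω
Z = 11.2 − j11.5 Ω
|Z| = √(11.2² + 11.5²) = 16.1 Ω
∠Z = arctan(-11.5/11.2) = -45.9°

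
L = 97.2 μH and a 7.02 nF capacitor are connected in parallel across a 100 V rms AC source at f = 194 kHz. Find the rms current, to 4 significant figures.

11.68 mA

ω = 2πf = 1.219e+06 rad/s
X_L = ωL = 118.5 Ω
X_C = 1/(ωC) = 116.9 Ω
Parallel: admittances add. Y = 1/(jωL) + jωC
Y = (0 + j0.0001168) S
|Y| = 0.0001168 S → |Z| = 1/|Y| = 8565 Ω, ∠Z = −∠Y = -90.00°
I = V/|Z| = 100/8565 = 11.68 mA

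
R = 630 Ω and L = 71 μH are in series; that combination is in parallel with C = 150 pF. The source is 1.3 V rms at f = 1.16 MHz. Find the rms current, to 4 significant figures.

1.298 mA

ω = 2πf = 7.288e+06 rad/s
X_L = ωL = 517.5 Ω
X_C = 1/(ωC) = 914.7 Ω
Branch 1 (R+jX_L): Z₁ = 630.0 + j517.5 Ω, |Z₁| = 815.3 Ω
Branch 2 (−jX_C): Z₂ = −j914.7 Ω
Parallel: Z = Z₁Z₂/(Z₁+Z₂), |Z| = 1001 Ω, ∠Z = -18.37°
I = V/|Z| = 1.3/1001 = 1.298 mA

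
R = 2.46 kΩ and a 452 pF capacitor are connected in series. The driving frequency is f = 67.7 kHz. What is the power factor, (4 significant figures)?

ω = 2πf = 425400 rad/s
X_C = 1/(ωC) = 5201 Ω
Z = 2460 − j5201 Ω
|Z| = √(2460² + 5201²) = 5754 Ω
∠Z = arctan(-5201/2460) = -64.69°
cos φ = cos(-64.69°) = 0.4276

0.4276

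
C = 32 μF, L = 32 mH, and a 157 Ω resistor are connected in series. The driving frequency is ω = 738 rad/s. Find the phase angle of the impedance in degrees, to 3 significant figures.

-6.80°

X_L = ωL = 23.6 Ω
X_C = 1/(ωC) = 42.3 Ω
Net reactance X = X_L − X_C = -18.7 Ω
Z = 157 − j18.7 Ω
|Z| = √(157² + 18.7²) = 158 Ω
∠Z = arctan(-18.7/157) = -6.80°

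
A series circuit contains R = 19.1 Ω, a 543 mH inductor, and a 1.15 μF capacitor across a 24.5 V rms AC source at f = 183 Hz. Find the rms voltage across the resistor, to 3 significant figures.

ω = 2πf = 1150 rad/s
X_L = ωL = 624 Ω
X_C = 1/(ωC) = 756 Ω
Net reactance X = X_L − X_C = -132 Ω
Z = 19.1 − j132 Ω
|Z| = √(19.1² + 132²) = 133 Ω
I = V/|Z| = 184 mA
V_R = I·|Z_R| = 0.184 × 19.1 = 3.51 V

3.51 V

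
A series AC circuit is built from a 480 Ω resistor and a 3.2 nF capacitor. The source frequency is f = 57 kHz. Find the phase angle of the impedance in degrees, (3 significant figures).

ω = 2πf = 358100 rad/s
X_C = 1/(ωC) = 873 Ω
Z = 480 − j873 Ω
|Z| = √(480² + 873²) = 996 Ω
∠Z = arctan(-873/480) = -61.2°

-61.2°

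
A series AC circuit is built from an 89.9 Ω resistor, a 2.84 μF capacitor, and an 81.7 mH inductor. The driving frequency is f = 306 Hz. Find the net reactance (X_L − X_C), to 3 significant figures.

ω = 2πf = 1923 rad/s
X_L = ωL = 157 Ω
X_C = 1/(ωC) = 183 Ω
X = 157 − 183 = -26.1 Ω

-26.1 Ω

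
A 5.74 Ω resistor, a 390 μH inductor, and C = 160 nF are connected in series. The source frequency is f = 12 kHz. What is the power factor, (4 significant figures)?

ω = 2πf = 75400 rad/s
X_L = ωL = 29.41 Ω
X_C = 1/(ωC) = 82.89 Ω
Net reactance X = X_L − X_C = -53.49 Ω
Z = 5.740 − j53.49 Ω
|Z| = √(5.740² + 53.49²) = 53.80 Ω
∠Z = arctan(-53.49/5.740) = -83.87°
cos φ = cos(-83.87°) = 0.1067

0.1067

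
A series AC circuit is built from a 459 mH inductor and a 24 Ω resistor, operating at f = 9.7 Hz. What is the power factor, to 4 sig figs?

ω = 2πf = 60.95 rad/s
X_L = ωL = 27.97 Ω
Z = 24.00 + j27.97 Ω
|Z| = √(24.00² + 27.97²) = 36.86 Ω
∠Z = arctan(27.97/24.00) = 49.37°
cos φ = cos(49.37°) = 0.6511

0.6511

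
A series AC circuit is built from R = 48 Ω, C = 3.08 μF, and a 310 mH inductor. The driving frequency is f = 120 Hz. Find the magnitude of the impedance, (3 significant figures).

203 Ω

ω = 2πf = 754.0 rad/s
X_L = ωL = 234 Ω
X_C = 1/(ωC) = 431 Ω
Net reactance X = X_L − X_C = -197 Ω
Z = 48.0 − j197 Ω
|Z| = √(48.0² + 197²) = 203 Ω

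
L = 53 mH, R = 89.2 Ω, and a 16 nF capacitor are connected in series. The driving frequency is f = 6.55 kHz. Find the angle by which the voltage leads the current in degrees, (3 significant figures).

ω = 2πf = 41150 rad/s
X_L = ωL = 2180 Ω
X_C = 1/(ωC) = 1520 Ω
Net reactance X = X_L − X_C = 663 Ω
Z = 89.2 + j663 Ω
|Z| = √(89.2² + 663²) = 669 Ω
∠Z = arctan(663/89.2) = 82.3°

82.3°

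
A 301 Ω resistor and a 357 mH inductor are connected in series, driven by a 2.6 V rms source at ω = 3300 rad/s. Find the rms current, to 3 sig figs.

2.14 mA

X_L = ωL = 1180 Ω
Z = 301 + j1180 Ω
|Z| = √(301² + 1180²) = 1220 Ω
I = V/|Z| = 2.6/1220 = 2.14 mA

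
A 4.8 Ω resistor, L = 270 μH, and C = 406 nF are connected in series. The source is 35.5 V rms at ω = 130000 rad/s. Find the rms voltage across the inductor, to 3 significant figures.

X_L = ωL = 35.1 Ω
X_C = 1/(ωC) = 18.9 Ω
Net reactance X = X_L − X_C = 16.2 Ω
Z = 4.80 + j16.2 Ω
|Z| = √(4.80² + 16.2²) = 16.9 Ω
I = V/|Z| = 2.11 A
V_L = I·|Z_L| = 2.11 × 35.1 = 73.9 V

73.9 V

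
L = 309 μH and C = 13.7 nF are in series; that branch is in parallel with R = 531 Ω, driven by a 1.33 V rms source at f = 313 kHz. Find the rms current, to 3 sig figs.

ω = 2πf = 1.967e+06 rad/s
X_L = ωL = 608 Ω
X_C = 1/(ωC) = 37.1 Ω
Branch 1: Z₁ = R = 531 Ω
Branch 2 (series LC): Z₂ = j(X_L − X_C) = j571 Ω
Parallel: Z = Z₁Z₂/(Z₁+Z₂), |Z| = 389 Ω, ∠Z = 42.9°
I = V/|Z| = 1.33/389 = 3.42 mA

3.42 mA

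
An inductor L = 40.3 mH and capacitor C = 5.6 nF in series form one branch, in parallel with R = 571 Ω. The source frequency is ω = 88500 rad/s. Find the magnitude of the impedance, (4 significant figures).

535.7 Ω

X_L = ωL = 3567 Ω
X_C = 1/(ωC) = 2018 Ω
Branch 1: Z₁ = R = 571.0 Ω
Branch 2 (series LC): Z₂ = j(X_L − X_C) = j1549 Ω
Parallel: Z = Z₁Z₂/(Z₁+Z₂), |Z| = 535.7 Ω, ∠Z = 20.24°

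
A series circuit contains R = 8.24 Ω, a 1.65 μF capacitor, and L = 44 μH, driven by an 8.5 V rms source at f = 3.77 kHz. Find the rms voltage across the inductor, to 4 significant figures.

0.3422 V

ω = 2πf = 23690 rad/s
X_L = ωL = 1.042 Ω
X_C = 1/(ωC) = 25.59 Ω
Net reactance X = X_L − X_C = -24.54 Ω
Z = 8.240 − j24.54 Ω
|Z| = √(8.240² + 24.54²) = 25.89 Ω
I = V/|Z| = 328.3 mA
V_L = I·|Z_L| = 0.3283 × 1.042 = 0.3422 V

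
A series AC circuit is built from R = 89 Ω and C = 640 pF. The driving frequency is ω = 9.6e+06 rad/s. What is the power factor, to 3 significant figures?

0.480

X_C = 1/(ωC) = 163 Ω
Z = 89.0 − j163 Ω
|Z| = √(89.0² + 163²) = 186 Ω
∠Z = arctan(-163/89.0) = -61.3°
cos φ = cos(-61.3°) = 0.480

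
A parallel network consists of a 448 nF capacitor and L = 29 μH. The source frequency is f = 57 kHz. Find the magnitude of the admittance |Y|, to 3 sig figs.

64.2 mS

ω = 2πf = 358100 rad/s
X_L = ωL = 10.4 Ω
X_C = 1/(ωC) = 6.23 Ω
Parallel: admittances add. Y = 1/(jωL) + jωC
Y = (0 + j0.0642) S
|Y| = 0.0642 S → |Z| = 1/|Y| = 15.6 Ω, ∠Z = −∠Y = -90.0°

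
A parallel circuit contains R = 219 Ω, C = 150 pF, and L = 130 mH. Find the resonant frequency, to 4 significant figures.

ω₀ = 1/√(LC) = 1/√(0.13 × 1.5e-10) = 226500 rad/s
f₀ = ω₀/(2π) = 36.04 kHz

36.04 kHz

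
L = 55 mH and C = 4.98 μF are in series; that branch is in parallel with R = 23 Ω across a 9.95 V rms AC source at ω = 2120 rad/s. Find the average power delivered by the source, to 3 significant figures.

X_L = ωL = 117 Ω
X_C = 1/(ωC) = 94.7 Ω
Branch 1: Z₁ = R = 23.0 Ω
Branch 2 (series LC): Z₂ = j(X_L − X_C) = j21.9 Ω
Parallel: Z = Z₁Z₂/(Z₁+Z₂), |Z| = 15.9 Ω, ∠Z = 46.4°
I = V/|Z| = 628 mA
P = VI cos φ = 9.95 × 0.628 × cos(46.4°) = 4.30 W

4.30 W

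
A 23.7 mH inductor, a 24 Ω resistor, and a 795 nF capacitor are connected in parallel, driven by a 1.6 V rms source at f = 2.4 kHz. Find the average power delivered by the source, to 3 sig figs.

107 mW

ω = 2πf = 15080 rad/s
X_L = ωL = 357 Ω
X_C = 1/(ωC) = 83.4 Ω
Parallel: admittances add. Y = 1/R + 1/(jωL) + jωC
Y = (0.0417 + j0.00919) S
|Y| = 0.0427 S → |Z| = 1/|Y| = 23.4 Ω, ∠Z = −∠Y = -12.4°
I = V/|Z| = 68.3 mA
P = VI cos φ = 1.6 × 0.0683 × cos(-12.4°) = 107 mW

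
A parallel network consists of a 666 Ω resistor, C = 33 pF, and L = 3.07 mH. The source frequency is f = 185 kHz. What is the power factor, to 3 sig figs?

0.987

ω = 2πf = 1.162e+06 rad/s
X_L = ωL = 3570 Ω
X_C = 1/(ωC) = 26100 Ω
Parallel: admittances add. Y = 1/R + 1/(jωL) + jωC
Y = (0.00150 − j0.000242) S
|Y| = 0.00152 S → |Z| = 1/|Y| = 658 Ω, ∠Z = −∠Y = 9.15°
cos φ = cos(9.15°) = 0.987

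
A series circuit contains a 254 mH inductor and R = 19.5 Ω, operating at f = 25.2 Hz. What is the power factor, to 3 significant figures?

ω = 2πf = 158.3 rad/s
X_L = ωL = 40.2 Ω
Z = 19.5 + j40.2 Ω
|Z| = √(19.5² + 40.2²) = 44.7 Ω
∠Z = arctan(40.2/19.5) = 64.1°
cos φ = cos(64.1°) = 0.436

0.436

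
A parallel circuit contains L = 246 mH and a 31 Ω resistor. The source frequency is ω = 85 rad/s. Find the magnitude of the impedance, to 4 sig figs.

X_L = ωL = 20.91 Ω
Parallel: admittances add. Y = 1/R + 1/(jωL)
Y = (0.03226 − j0.04782) S
|Y| = 0.05769 S → |Z| = 1/|Y| = 17.34 Ω, ∠Z = −∠Y = 56.00°

17.34 Ω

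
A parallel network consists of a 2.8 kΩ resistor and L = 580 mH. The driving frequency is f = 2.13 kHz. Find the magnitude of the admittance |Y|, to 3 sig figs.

ω = 2πf = 13380 rad/s
X_L = ωL = 7760 Ω
Parallel: admittances add. Y = 1/R + 1/(jωL)
Y = (0.000357 − j0.000129) S
|Y| = 0.000380 S → |Z| = 1/|Y| = 2630 Ω, ∠Z = −∠Y = 19.8°

380 μS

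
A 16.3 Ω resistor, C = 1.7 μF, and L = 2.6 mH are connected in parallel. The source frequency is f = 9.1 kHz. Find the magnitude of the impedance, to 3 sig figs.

ω = 2πf = 57180 rad/s
X_L = ωL = 149 Ω
X_C = 1/(ωC) = 10.3 Ω
Parallel: admittances add. Y = 1/R + 1/(jωL) + jωC
Y = (0.0613 + j0.0905) S
|Y| = 0.109 S → |Z| = 1/|Y| = 9.15 Ω, ∠Z = −∠Y = -55.9°

9.15 Ω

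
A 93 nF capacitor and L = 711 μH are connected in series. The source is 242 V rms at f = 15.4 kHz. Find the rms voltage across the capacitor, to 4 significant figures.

635.3 V

ω = 2πf = 96760 rad/s
X_L = ωL = 68.80 Ω
X_C = 1/(ωC) = 111.1 Ω
Net reactance X = X_L − X_C = -42.33 Ω
Z = − j42.33 Ω
|Z| = √(0² + 42.33²) = 42.33 Ω
I = V/|Z| = 5.717 A
V_C = I·|Z_C| = 5.717 × 111.1 = 635.3 V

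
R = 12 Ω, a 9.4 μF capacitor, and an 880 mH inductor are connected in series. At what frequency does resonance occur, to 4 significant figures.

ω₀ = 1/√(LC) = 1/√(0.88 × 9.4e-06) = 347.7 rad/s
f₀ = ω₀/(2π) = 55.34 Hz

55.34 Hz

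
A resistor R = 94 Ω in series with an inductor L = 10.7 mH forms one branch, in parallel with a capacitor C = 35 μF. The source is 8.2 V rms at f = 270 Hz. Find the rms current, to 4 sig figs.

478.1 mA

ω = 2πf = 1696 rad/s
X_L = ωL = 18.15 Ω
X_C = 1/(ωC) = 16.84 Ω
Branch 1 (R+jX_L): Z₁ = 94.00 + j18.15 Ω, |Z₁| = 95.74 Ω
Branch 2 (−jX_C): Z₂ = −j16.84 Ω
Parallel: Z = Z₁Z₂/(Z₁+Z₂), |Z| = 17.15 Ω, ∠Z = -79.87°
I = V/|Z| = 8.2/17.15 = 478.1 mA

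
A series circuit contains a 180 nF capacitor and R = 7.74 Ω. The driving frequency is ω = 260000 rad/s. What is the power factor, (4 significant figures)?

X_C = 1/(ωC) = 21.37 Ω
Z = 7.740 − j21.37 Ω
|Z| = √(7.740² + 21.37²) = 22.73 Ω
∠Z = arctan(-21.37/7.740) = -70.09°
cos φ = cos(-70.09°) = 0.3406

0.3406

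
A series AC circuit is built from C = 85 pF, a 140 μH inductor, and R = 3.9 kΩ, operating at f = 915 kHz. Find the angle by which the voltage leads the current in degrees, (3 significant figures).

-17.7°

ω = 2πf = 5.749e+06 rad/s
X_L = ωL = 805 Ω
X_C = 1/(ωC) = 2050 Ω
Net reactance X = X_L − X_C = -1240 Ω
Z = 3900 − j1240 Ω
|Z| = √(3900² + 1240²) = 4090 Ω
∠Z = arctan(-1240/3900) = -17.7°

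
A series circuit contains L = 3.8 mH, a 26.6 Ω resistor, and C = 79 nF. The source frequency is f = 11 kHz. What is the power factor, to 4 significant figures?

0.3173

ω = 2πf = 69120 rad/s
X_L = ωL = 262.6 Ω
X_C = 1/(ωC) = 183.1 Ω
Net reactance X = X_L − X_C = 79.49 Ω
Z = 26.60 + j79.49 Ω
|Z| = √(26.60² + 79.49²) = 83.82 Ω
∠Z = arctan(79.49/26.60) = 71.50°
cos φ = cos(71.50°) = 0.3173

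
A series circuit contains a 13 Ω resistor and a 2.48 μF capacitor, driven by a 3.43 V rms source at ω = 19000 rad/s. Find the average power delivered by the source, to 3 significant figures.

247 mW

X_C = 1/(ωC) = 21.2 Ω
Z = 13.0 − j21.2 Ω
|Z| = √(13.0² + 21.2²) = 24.9 Ω
∠Z = arctan(-21.2/13.0) = -58.5°
I = V/|Z| = 138 mA
P = VI cos φ = 3.43 × 0.138 × cos(-58.5°) = 247 mW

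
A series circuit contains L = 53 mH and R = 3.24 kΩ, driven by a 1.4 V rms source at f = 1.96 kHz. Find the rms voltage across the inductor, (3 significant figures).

ω = 2πf = 12320 rad/s
X_L = ωL = 653 Ω
Z = 3240 + j653 Ω
|Z| = √(3240² + 653²) = 3310 Ω
I = V/|Z| = 424 μA
V_L = I·|Z_L| = 0.000424 × 653 = 0.276 V

0.276 V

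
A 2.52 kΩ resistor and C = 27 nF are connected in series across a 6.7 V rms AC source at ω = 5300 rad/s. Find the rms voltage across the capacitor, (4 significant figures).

X_C = 1/(ωC) = 6988 Ω
Z = 2520 − j6988 Ω
|Z| = √(2520² + 6988²) = 7429 Ω
I = V/|Z| = 901.9 μA
V_C = I·|Z_C| = 0.0009019 × 6988 = 6.303 V

6.303 V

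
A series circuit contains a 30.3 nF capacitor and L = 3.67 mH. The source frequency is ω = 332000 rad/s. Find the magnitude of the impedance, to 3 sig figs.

X_L = ωL = 1220 Ω
X_C = 1/(ωC) = 99.4 Ω
Net reactance X = X_L − X_C = 1120 Ω
Z = j1120 Ω
|Z| = √(0² + 1120²) = 1120 Ω

1120 Ω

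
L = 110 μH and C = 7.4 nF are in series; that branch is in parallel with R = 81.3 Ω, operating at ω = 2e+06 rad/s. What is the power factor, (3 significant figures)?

0.882

X_L = ωL = 220 Ω
X_C = 1/(ωC) = 67.6 Ω
Branch 1: Z₁ = R = 81.3 Ω
Branch 2 (series LC): Z₂ = j(X_L − X_C) = j152 Ω
Parallel: Z = Z₁Z₂/(Z₁+Z₂), |Z| = 71.7 Ω, ∠Z = 28.1°
cos φ = cos(28.1°) = 0.882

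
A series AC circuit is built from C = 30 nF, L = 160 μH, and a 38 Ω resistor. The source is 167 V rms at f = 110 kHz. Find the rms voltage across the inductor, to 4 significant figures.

252.9 V

ω = 2πf = 691200 rad/s
X_L = ωL = 110.6 Ω
X_C = 1/(ωC) = 48.23 Ω
Net reactance X = X_L − X_C = 62.36 Ω
Z = 38.00 + j62.36 Ω
|Z| = √(38.00² + 62.36²) = 73.02 Ω
I = V/|Z| = 2.287 A
V_L = I·|Z_L| = 2.287 × 110.6 = 252.9 V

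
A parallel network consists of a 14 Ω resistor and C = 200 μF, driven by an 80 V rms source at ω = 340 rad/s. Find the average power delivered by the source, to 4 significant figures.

457.1 W

X_C = 1/(ωC) = 14.71 Ω
Parallel: admittances add. Y = 1/R + jωC
Y = (0.07143 + j0.06800) S
|Y| = 0.09862 S → |Z| = 1/|Y| = 10.14 Ω, ∠Z = −∠Y = -43.59°
I = V/|Z| = 7.890 A
P = VI cos φ = 80 × 7.890 × cos(-43.59°) = 457.1 W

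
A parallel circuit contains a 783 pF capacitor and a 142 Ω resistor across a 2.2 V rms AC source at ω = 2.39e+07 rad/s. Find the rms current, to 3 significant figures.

44.0 mA

X_C = 1/(ωC) = 53.4 Ω
Parallel: admittances add. Y = 1/R + jωC
Y = (0.00704 + j0.0187) S
|Y| = 0.0200 S → |Z| = 1/|Y| = 50.0 Ω, ∠Z = −∠Y = -69.4°
I = V/|Z| = 2.2/50.0 = 44.0 mA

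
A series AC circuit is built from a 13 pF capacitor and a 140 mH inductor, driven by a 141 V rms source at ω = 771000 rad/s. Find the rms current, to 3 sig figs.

X_L = ωL = 108000 Ω
X_C = 1/(ωC) = 99800 Ω
Net reactance X = X_L − X_C = 8170 Ω
Z = j8170 Ω
|Z| = √(0² + 8170²) = 8170 Ω
I = V/|Z| = 141/8170 = 17.3 mA

17.3 mA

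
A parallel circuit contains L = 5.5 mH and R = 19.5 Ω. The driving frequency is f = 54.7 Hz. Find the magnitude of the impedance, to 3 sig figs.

1.88 Ω

ω = 2πf = 343.7 rad/s
X_L = ωL = 1.89 Ω
Parallel: admittances add. Y = 1/R + 1/(jωL)
Y = (0.0513 − j0.529) S
|Y| = 0.531 S → |Z| = 1/|Y| = 1.88 Ω, ∠Z = −∠Y = 84.5°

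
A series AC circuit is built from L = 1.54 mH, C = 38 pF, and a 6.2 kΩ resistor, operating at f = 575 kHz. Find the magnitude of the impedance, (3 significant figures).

ω = 2πf = 3.613e+06 rad/s
X_L = ωL = 5560 Ω
X_C = 1/(ωC) = 7280 Ω
Net reactance X = X_L − X_C = -1720 Ω
Z = 6200 − j1720 Ω
|Z| = √(6200² + 1720²) = 6430 Ω

6430 Ω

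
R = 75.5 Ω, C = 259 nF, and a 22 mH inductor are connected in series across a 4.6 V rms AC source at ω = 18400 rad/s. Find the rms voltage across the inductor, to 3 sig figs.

8.91 V

X_L = ωL = 405 Ω
X_C = 1/(ωC) = 210 Ω
Net reactance X = X_L − X_C = 195 Ω
Z = 75.5 + j195 Ω
|Z| = √(75.5² + 195²) = 209 Ω
I = V/|Z| = 22.0 mA
V_L = I·|Z_L| = 0.0220 × 405 = 8.91 V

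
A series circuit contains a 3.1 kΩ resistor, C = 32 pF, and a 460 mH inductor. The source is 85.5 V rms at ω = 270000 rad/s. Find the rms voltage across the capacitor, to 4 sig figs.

1098 V

X_L = ωL = 124200 Ω
X_C = 1/(ωC) = 115700 Ω
Net reactance X = X_L − X_C = 8459 Ω
Z = 3100 + j8459 Ω
|Z| = √(3100² + 8459²) = 9009 Ω
I = V/|Z| = 9.490 mA
V_C = I·|Z_C| = 0.009490 × 115700 = 1098 V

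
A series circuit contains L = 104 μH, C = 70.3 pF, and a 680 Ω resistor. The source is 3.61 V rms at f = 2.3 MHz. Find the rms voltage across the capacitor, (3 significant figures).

ω = 2πf = 1.445e+07 rad/s
X_L = ωL = 1500 Ω
X_C = 1/(ωC) = 984 Ω
Net reactance X = X_L − X_C = 519 Ω
Z = 680 + j519 Ω
|Z| = √(680² + 519²) = 855 Ω
I = V/|Z| = 4.22 mA
V_C = I·|Z_C| = 0.00422 × 984 = 4.16 V

4.16 V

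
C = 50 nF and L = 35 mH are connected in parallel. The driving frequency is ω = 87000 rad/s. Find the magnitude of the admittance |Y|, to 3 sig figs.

4.02 mS

X_L = ωL = 3050 Ω
X_C = 1/(ωC) = 230 Ω
Parallel: admittances add. Y = 1/(jωL) + jωC
Y = (0 + j0.00402) S
|Y| = 0.00402 S → |Z| = 1/|Y| = 249 Ω, ∠Z = −∠Y = -90.0°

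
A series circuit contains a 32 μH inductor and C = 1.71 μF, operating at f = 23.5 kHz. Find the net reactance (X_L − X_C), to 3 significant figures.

ω = 2πf = 147700 rad/s
X_L = ωL = 4.72 Ω
X_C = 1/(ωC) = 3.96 Ω
X = 4.72 − 3.96 = 0.764 Ω

0.764 Ω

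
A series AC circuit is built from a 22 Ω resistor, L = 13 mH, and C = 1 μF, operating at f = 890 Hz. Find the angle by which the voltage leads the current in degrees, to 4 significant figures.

ω = 2πf = 5592 rad/s
X_L = ωL = 72.70 Ω
X_C = 1/(ωC) = 178.8 Ω
Net reactance X = X_L − X_C = -106.1 Ω
Z = 22.00 − j106.1 Ω
|Z| = √(22.00² + 106.1²) = 108.4 Ω
∠Z = arctan(-106.1/22.00) = -78.29°

-78.29°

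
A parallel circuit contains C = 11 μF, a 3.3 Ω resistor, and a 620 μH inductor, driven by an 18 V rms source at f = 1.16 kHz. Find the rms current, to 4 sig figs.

ω = 2πf = 7288 rad/s
X_L = ωL = 4.519 Ω
X_C = 1/(ωC) = 12.47 Ω
Parallel: admittances add. Y = 1/R + 1/(jωL) + jωC
Y = (0.3030 − j0.1411) S
|Y| = 0.3343 S → |Z| = 1/|Y| = 2.992 Ω, ∠Z = −∠Y = 24.97°
I = V/|Z| = 18/2.992 = 6.017 A

6.017 A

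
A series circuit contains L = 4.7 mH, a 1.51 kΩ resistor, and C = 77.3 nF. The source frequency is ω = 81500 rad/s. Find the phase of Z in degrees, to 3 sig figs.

8.45°

X_L = ωL = 383 Ω
X_C = 1/(ωC) = 159 Ω
Net reactance X = X_L − X_C = 224 Ω
Z = 1510 + j224 Ω
|Z| = √(1510² + 224²) = 1530 Ω
∠Z = arctan(224/1510) = 8.45°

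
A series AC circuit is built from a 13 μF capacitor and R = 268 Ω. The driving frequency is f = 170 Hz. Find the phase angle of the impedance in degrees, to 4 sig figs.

ω = 2πf = 1068 rad/s
X_C = 1/(ωC) = 72.02 Ω
Z = 268.0 − j72.02 Ω
|Z| = √(268.0² + 72.02²) = 277.5 Ω
∠Z = arctan(-72.02/268.0) = -15.04°

-15.04°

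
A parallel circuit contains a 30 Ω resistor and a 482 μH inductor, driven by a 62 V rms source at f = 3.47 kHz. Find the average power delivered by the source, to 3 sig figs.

128 W

ω = 2πf = 21800 rad/s
X_L = ωL = 10.5 Ω
Parallel: admittances add. Y = 1/R + 1/(jωL)
Y = (0.0333 − j0.0952) S
|Y| = 0.101 S → |Z| = 1/|Y| = 9.92 Ω, ∠Z = −∠Y = 70.7°
I = V/|Z| = 6.25 A
P = VI cos φ = 62 × 6.25 × cos(70.7°) = 128 W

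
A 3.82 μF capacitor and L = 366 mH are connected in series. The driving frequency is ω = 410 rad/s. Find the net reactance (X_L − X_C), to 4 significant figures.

-488.4 Ω

X_L = ωL = 150.1 Ω
X_C = 1/(ωC) = 638.5 Ω
X = 150.1 − 638.5 = -488.4 Ω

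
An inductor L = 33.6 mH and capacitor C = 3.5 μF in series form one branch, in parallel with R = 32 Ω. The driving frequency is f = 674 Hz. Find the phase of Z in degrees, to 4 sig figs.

ω = 2πf = 4235 rad/s
X_L = ωL = 142.3 Ω
X_C = 1/(ωC) = 67.47 Ω
Branch 1: Z₁ = R = 32.00 Ω
Branch 2 (series LC): Z₂ = j(X_L − X_C) = j74.82 Ω
Parallel: Z = Z₁Z₂/(Z₁+Z₂), |Z| = 29.42 Ω, ∠Z = 23.15°

23.15°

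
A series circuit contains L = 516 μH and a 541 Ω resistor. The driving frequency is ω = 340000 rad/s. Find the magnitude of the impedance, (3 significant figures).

569 Ω

X_L = ωL = 175 Ω
Z = 541 + j175 Ω
|Z| = √(541² + 175²) = 569 Ω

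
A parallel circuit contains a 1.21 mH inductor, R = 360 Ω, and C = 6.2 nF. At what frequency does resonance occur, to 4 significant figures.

58.11 kHz

ω₀ = 1/√(LC) = 1/√(0.00121 × 6.2e-09) = 365100 rad/s
f₀ = ω₀/(2π) = 58.11 kHz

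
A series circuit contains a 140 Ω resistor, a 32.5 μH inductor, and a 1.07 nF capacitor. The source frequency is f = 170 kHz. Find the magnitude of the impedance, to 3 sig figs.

852 Ω

ω = 2πf = 1.068e+06 rad/s
X_L = ωL = 34.7 Ω
X_C = 1/(ωC) = 875 Ω
Net reactance X = X_L − X_C = -840 Ω
Z = 140 − j840 Ω
|Z| = √(140² + 840²) = 852 Ω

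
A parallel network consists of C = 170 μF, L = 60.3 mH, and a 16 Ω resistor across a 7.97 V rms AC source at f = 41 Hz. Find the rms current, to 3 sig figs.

524 mA

ω = 2πf = 257.6 rad/s
X_L = ωL = 15.5 Ω
X_C = 1/(ωC) = 22.8 Ω
Parallel: admittances add. Y = 1/R + 1/(jωL) + jωC
Y = (0.0625 − j0.0206) S
|Y| = 0.0658 S → |Z| = 1/|Y| = 15.2 Ω, ∠Z = −∠Y = 18.2°
I = V/|Z| = 7.97/15.2 = 524 mA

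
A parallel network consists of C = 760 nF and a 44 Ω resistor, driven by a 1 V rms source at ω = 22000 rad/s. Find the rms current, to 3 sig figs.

X_C = 1/(ωC) = 59.8 Ω
Parallel: admittances add. Y = 1/R + jωC
Y = (0.0227 + j0.0167) S
|Y| = 0.0282 S → |Z| = 1/|Y| = 35.4 Ω, ∠Z = −∠Y = -36.3°
I = V/|Z| = 1/35.4 = 28.2 mA

28.2 mA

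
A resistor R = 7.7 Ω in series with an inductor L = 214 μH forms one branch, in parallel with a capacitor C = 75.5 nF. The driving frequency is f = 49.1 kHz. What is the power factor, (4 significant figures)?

0.2044

ω = 2πf = 308500 rad/s
X_L = ωL = 66.02 Ω
X_C = 1/(ωC) = 42.93 Ω
Branch 1 (R+jX_L): Z₁ = 7.700 + j66.02 Ω, |Z₁| = 66.47 Ω
Branch 2 (−jX_C): Z₂ = −j42.93 Ω
Parallel: Z = Z₁Z₂/(Z₁+Z₂), |Z| = 117.3 Ω, ∠Z = -78.21°
cos φ = cos(-78.21°) = 0.2044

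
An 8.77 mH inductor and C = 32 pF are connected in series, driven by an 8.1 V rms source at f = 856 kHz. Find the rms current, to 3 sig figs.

ω = 2πf = 5.378e+06 rad/s
X_L = ωL = 47200 Ω
X_C = 1/(ωC) = 5810 Ω
Net reactance X = X_L − X_C = 41400 Ω
Z = j41400 Ω
|Z| = √(0² + 41400²) = 41400 Ω
I = V/|Z| = 8.1/41400 = 196 μA

196 μA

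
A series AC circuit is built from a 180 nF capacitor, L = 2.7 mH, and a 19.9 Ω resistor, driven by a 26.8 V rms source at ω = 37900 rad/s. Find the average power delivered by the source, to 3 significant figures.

6.07 W

X_L = ωL = 102 Ω
X_C = 1/(ωC) = 147 Ω
Net reactance X = X_L − X_C = -44.3 Ω
Z = 19.9 − j44.3 Ω
|Z| = √(19.9² + 44.3²) = 48.5 Ω
∠Z = arctan(-44.3/19.9) = -65.8°
I = V/|Z| = 552 mA
P = VI cos φ = 26.8 × 0.552 × cos(-65.8°) = 6.07 W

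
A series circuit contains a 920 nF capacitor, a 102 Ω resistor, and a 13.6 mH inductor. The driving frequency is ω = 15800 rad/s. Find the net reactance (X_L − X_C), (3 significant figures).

146 Ω

X_L = ωL = 215 Ω
X_C = 1/(ωC) = 68.8 Ω
X = 215 − 68.8 = 146 Ω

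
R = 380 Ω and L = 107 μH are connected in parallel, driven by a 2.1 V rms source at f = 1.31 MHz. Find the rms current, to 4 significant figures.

6.019 mA

ω = 2πf = 8.231e+06 rad/s
X_L = ωL = 880.7 Ω
Parallel: admittances add. Y = 1/R + 1/(jωL)
Y = (0.002632 − j0.001135) S
|Y| = 0.002866 S → |Z| = 1/|Y| = 348.9 Ω, ∠Z = −∠Y = 23.34°
I = V/|Z| = 2.1/348.9 = 6.019 mA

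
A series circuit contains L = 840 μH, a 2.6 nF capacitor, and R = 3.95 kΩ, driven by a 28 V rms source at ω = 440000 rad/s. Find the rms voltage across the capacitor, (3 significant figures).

X_L = ωL = 370 Ω
X_C = 1/(ωC) = 874 Ω
Net reactance X = X_L − X_C = -505 Ω
Z = 3950 − j505 Ω
|Z| = √(3950² + 505²) = 3980 Ω
I = V/|Z| = 7.03 mA
V_C = I·|Z_C| = 0.00703 × 874 = 6.15 V

6.15 V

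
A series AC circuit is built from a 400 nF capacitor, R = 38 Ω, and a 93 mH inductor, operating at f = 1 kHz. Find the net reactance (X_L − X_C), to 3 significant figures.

ω = 2πf = 6283 rad/s
X_L = ωL = 584 Ω
X_C = 1/(ωC) = 398 Ω
X = 584 − 398 = 186 Ω

186 Ω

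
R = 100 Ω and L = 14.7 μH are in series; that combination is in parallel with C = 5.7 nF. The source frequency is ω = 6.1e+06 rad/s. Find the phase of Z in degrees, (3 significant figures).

-79.5°

X_L = ωL = 89.7 Ω
X_C = 1/(ωC) = 28.8 Ω
Branch 1 (R+jX_L): Z₁ = 100 + j89.7 Ω, |Z₁| = 134 Ω
Branch 2 (−jX_C): Z₂ = −j28.8 Ω
Parallel: Z = Z₁Z₂/(Z₁+Z₂), |Z| = 33.0 Ω, ∠Z = -79.5°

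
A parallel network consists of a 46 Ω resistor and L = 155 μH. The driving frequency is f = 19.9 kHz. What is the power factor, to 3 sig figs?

ω = 2πf = 125000 rad/s
X_L = ωL = 19.4 Ω
Parallel: admittances add. Y = 1/R + 1/(jωL)
Y = (0.0217 − j0.0516) S
|Y| = 0.0560 S → |Z| = 1/|Y| = 17.9 Ω, ∠Z = −∠Y = 67.2°
cos φ = cos(67.2°) = 0.388

0.388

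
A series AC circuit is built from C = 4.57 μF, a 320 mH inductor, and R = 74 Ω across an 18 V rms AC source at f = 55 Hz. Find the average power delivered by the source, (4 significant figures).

86.06 mW

ω = 2πf = 345.6 rad/s
X_L = ωL = 110.6 Ω
X_C = 1/(ωC) = 633.2 Ω
Net reactance X = X_L − X_C = -522.6 Ω
Z = 74.00 − j522.6 Ω
|Z| = √(74.00² + 522.6²) = 527.8 Ω
∠Z = arctan(-522.6/74.00) = -81.94°
I = V/|Z| = 34.10 mA
P = VI cos φ = 18 × 0.03410 × cos(-81.94°) = 86.06 mW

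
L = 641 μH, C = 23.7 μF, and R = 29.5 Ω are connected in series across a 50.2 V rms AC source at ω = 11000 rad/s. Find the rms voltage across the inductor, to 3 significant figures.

X_L = ωL = 7.05 Ω
X_C = 1/(ωC) = 3.84 Ω
Net reactance X = X_L − X_C = 3.22 Ω
Z = 29.5 + j3.22 Ω
|Z| = √(29.5² + 3.22²) = 29.7 Ω
I = V/|Z| = 1.69 A
V_L = I·|Z_L| = 1.69 × 7.05 = 11.9 V

11.9 V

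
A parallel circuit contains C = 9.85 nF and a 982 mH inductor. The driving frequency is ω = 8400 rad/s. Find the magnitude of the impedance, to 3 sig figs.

X_L = ωL = 8250 Ω
X_C = 1/(ωC) = 12100 Ω
Parallel: admittances add. Y = 1/(jωL) + jωC
Y = (0 − j3.85e-05) S
|Y| = 3.85e-05 S → |Z| = 1/|Y| = 26000 Ω, ∠Z = −∠Y = 90.0°

26000 Ω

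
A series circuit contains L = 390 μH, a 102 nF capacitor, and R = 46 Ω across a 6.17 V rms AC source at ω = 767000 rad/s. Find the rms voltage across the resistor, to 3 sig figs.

X_L = ωL = 299 Ω
X_C = 1/(ωC) = 12.8 Ω
Net reactance X = X_L − X_C = 286 Ω
Z = 46.0 + j286 Ω
|Z| = √(46.0² + 286²) = 290 Ω
I = V/|Z| = 21.3 mA
V_R = I·|Z_R| = 0.0213 × 46.0 = 0.979 V

0.979 V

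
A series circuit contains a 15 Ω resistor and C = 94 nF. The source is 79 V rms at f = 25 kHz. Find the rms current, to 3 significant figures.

1.14 A

ω = 2πf = 157100 rad/s
X_C = 1/(ωC) = 67.7 Ω
Z = 15.0 − j67.7 Ω
|Z| = √(15.0² + 67.7²) = 69.4 Ω
I = V/|Z| = 79/69.4 = 1.14 A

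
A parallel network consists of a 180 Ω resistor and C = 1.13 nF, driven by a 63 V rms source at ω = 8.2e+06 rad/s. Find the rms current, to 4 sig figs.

X_C = 1/(ωC) = 107.9 Ω
Parallel: admittances add. Y = 1/R + jωC
Y = (0.005556 + j0.009266) S
|Y| = 0.01080 S → |Z| = 1/|Y| = 92.56 Ω, ∠Z = −∠Y = -59.05°
I = V/|Z| = 63/92.56 = 680.6 mA

680.6 mA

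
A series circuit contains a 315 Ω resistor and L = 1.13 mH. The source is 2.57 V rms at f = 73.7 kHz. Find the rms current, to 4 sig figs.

ω = 2πf = 463100 rad/s
X_L = ωL = 523.3 Ω
Z = 315.0 + j523.3 Ω
|Z| = √(315.0² + 523.3²) = 610.8 Ω
I = V/|Z| = 2.57/610.8 = 4.208 mA

4.208 mA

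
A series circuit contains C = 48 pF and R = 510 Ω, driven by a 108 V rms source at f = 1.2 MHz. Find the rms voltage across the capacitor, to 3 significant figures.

ω = 2πf = 7.54e+06 rad/s
X_C = 1/(ωC) = 2760 Ω
Z = 510 − j2760 Ω
|Z| = √(510² + 2760²) = 2810 Ω
I = V/|Z| = 38.4 mA
V_C = I·|Z_C| = 0.0384 × 2760 = 106 V

106 V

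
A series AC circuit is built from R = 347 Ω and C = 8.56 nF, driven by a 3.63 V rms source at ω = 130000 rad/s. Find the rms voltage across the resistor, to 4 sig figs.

1.308 V

X_C = 1/(ωC) = 898.6 Ω
Z = 347.0 − j898.6 Ω
|Z| = √(347.0² + 898.6²) = 963.3 Ω
I = V/|Z| = 3.768 mA
V_R = I·|Z_R| = 0.003768 × 347.0 = 1.308 V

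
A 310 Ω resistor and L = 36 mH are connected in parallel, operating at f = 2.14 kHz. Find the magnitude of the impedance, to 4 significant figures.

ω = 2πf = 13450 rad/s
X_L = ωL = 484.1 Ω
Parallel: admittances add. Y = 1/R + 1/(jωL)
Y = (0.003226 − j0.002066) S
|Y| = 0.003831 S → |Z| = 1/|Y| = 261.1 Ω, ∠Z = −∠Y = 32.64°

261.1 Ω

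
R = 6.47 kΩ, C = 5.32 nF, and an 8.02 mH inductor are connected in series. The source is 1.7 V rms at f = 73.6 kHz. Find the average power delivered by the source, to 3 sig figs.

ω = 2πf = 462400 rad/s
X_L = ωL = 3710 Ω
X_C = 1/(ωC) = 406 Ω
Net reactance X = X_L − X_C = 3300 Ω
Z = 6470 + j3300 Ω
|Z| = √(6470² + 3300²) = 7260 Ω
∠Z = arctan(3300/6470) = 27.0°
I = V/|Z| = 234 μA
P = VI cos φ = 1.7 × 0.000234 × cos(27.0°) = 354 μW

354 μW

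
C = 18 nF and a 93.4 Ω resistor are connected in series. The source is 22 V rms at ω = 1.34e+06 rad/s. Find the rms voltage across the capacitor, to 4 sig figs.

8.926 V

X_C = 1/(ωC) = 41.46 Ω
Z = 93.40 − j41.46 Ω
|Z| = √(93.40² + 41.46²) = 102.2 Ω
I = V/|Z| = 215.3 mA
V_C = I·|Z_C| = 0.2153 × 41.46 = 8.926 V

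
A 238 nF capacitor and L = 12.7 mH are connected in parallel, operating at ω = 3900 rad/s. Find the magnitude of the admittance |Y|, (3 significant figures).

X_L = ωL = 49.5 Ω
X_C = 1/(ωC) = 1080 Ω
Parallel: admittances add. Y = 1/(jωL) + jωC
Y = (0 − j0.0193) S
|Y| = 0.0193 S → |Z| = 1/|Y| = 51.9 Ω, ∠Z = −∠Y = 90.0°

19.3 mS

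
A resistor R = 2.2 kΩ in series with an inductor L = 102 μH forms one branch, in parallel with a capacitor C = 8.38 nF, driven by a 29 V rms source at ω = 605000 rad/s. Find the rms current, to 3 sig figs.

X_L = ωL = 61.7 Ω
X_C = 1/(ωC) = 197 Ω
Branch 1 (R+jX_L): Z₁ = 2200 + j61.7 Ω, |Z₁| = 2200 Ω
Branch 2 (−jX_C): Z₂ = −j197 Ω
Parallel: Z = Z₁Z₂/(Z₁+Z₂), |Z| = 197 Ω, ∠Z = -84.9°
I = V/|Z| = 29/197 = 147 mA

147 mA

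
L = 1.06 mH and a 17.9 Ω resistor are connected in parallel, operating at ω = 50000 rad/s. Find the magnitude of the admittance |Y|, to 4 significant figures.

X_L = ωL = 53.00 Ω
Parallel: admittances add. Y = 1/R + 1/(jωL)
Y = (0.05587 − j0.01887) S
|Y| = 0.05897 S → |Z| = 1/|Y| = 16.96 Ω, ∠Z = −∠Y = 18.66°

58.97 mS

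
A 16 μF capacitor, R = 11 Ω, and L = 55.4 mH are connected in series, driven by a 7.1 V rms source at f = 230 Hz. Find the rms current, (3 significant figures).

ω = 2πf = 1445 rad/s
X_L = ωL = 80.1 Ω
X_C = 1/(ωC) = 43.2 Ω
Net reactance X = X_L − X_C = 36.8 Ω
Z = 11.0 + j36.8 Ω
|Z| = √(11.0² + 36.8²) = 38.4 Ω
I = V/|Z| = 7.1/38.4 = 185 mA

185 mA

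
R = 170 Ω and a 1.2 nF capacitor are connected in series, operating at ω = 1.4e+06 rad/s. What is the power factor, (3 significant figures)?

0.275

X_C = 1/(ωC) = 595 Ω
Z = 170 − j595 Ω
|Z| = √(170² + 595²) = 619 Ω
∠Z = arctan(-595/170) = -74.1°
cos φ = cos(-74.1°) = 0.275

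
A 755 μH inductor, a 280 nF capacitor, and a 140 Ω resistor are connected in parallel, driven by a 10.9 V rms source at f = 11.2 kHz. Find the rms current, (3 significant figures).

78.4 mA

ω = 2πf = 70370 rad/s
X_L = ωL = 53.1 Ω
X_C = 1/(ωC) = 50.8 Ω
Parallel: admittances add. Y = 1/R + 1/(jωL) + jωC
Y = (0.00714 + j0.000883) S
|Y| = 0.00720 S → |Z| = 1/|Y| = 139 Ω, ∠Z = −∠Y = -7.04°
I = V/|Z| = 10.9/139 = 78.4 mA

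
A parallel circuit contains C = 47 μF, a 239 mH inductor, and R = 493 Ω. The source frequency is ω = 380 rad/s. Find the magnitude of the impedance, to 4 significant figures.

140.0 Ω

X_L = ωL = 90.82 Ω
X_C = 1/(ωC) = 55.99 Ω
Parallel: admittances add. Y = 1/R + 1/(jωL) + jωC
Y = (0.002028 + j0.006849) S
|Y| = 0.007143 S → |Z| = 1/|Y| = 140.0 Ω, ∠Z = −∠Y = -73.50°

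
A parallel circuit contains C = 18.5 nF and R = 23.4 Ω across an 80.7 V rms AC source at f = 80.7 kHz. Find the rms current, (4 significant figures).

3.531 A

ω = 2πf = 507100 rad/s
X_C = 1/(ωC) = 106.6 Ω
Parallel: admittances add. Y = 1/R + jωC
Y = (0.04274 + j0.009380) S
|Y| = 0.04375 S → |Z| = 1/|Y| = 22.86 Ω, ∠Z = −∠Y = -12.38°
I = V/|Z| = 80.7/22.86 = 3.531 A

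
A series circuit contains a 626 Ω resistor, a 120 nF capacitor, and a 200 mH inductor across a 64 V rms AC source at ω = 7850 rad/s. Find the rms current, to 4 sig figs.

79.36 mA

X_L = ωL = 1570 Ω
X_C = 1/(ωC) = 1062 Ω
Net reactance X = X_L − X_C = 508.4 Ω
Z = 626.0 + j508.4 Ω
|Z| = √(626.0² + 508.4²) = 806.5 Ω
I = V/|Z| = 64/806.5 = 79.36 mA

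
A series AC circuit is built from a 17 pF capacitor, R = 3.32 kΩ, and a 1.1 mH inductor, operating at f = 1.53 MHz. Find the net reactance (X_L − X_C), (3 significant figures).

ω = 2πf = 9.613e+06 rad/s
X_L = ωL = 10600 Ω
X_C = 1/(ωC) = 6120 Ω
X = 10600 − 6120 = 4460 Ω

4460 Ω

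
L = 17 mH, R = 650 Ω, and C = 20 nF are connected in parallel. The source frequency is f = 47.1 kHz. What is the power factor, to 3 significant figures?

0.260

ω = 2πf = 295900 rad/s
X_L = ωL = 5030 Ω
X_C = 1/(ωC) = 169 Ω
Parallel: admittances add. Y = 1/R + 1/(jωL) + jωC
Y = (0.00154 + j0.00572) S
|Y| = 0.00592 S → |Z| = 1/|Y| = 169 Ω, ∠Z = −∠Y = -74.9°
cos φ = cos(-74.9°) = 0.260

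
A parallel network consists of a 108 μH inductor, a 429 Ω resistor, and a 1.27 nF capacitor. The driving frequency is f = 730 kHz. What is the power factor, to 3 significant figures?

ω = 2πf = 4.587e+06 rad/s
X_L = ωL = 495 Ω
X_C = 1/(ωC) = 172 Ω
Parallel: admittances add. Y = 1/R + 1/(jωL) + jωC
Y = (0.00233 + j0.00381) S
|Y| = 0.00446 S → |Z| = 1/|Y| = 224 Ω, ∠Z = −∠Y = -58.5°
cos φ = cos(-58.5°) = 0.522

0.522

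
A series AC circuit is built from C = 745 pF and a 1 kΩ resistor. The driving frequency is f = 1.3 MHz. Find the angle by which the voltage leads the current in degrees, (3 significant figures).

-9.33°

ω = 2πf = 8.168e+06 rad/s
X_C = 1/(ωC) = 164 Ω
Z = 1000 − j164 Ω
|Z| = √(1000² + 164²) = 1010 Ω
∠Z = arctan(-164/1000) = -9.33°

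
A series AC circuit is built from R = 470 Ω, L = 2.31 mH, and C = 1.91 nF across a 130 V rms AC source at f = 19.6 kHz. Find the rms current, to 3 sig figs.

32.5 mA

ω = 2πf = 123200 rad/s
X_L = ωL = 284 Ω
X_C = 1/(ωC) = 4250 Ω
Net reactance X = X_L − X_C = -3970 Ω
Z = 470 − j3970 Ω
|Z| = √(470² + 3970²) = 3990 Ω
I = V/|Z| = 130/3990 = 32.5 mA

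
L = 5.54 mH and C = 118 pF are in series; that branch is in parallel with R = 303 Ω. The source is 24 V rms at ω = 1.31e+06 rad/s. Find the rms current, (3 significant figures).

84.9 mA

X_L = ωL = 7260 Ω
X_C = 1/(ωC) = 6470 Ω
Branch 1: Z₁ = R = 303 Ω
Branch 2 (series LC): Z₂ = j(X_L − X_C) = j788 Ω
Parallel: Z = Z₁Z₂/(Z₁+Z₂), |Z| = 283 Ω, ∠Z = 21.0°
I = V/|Z| = 24/283 = 84.9 mA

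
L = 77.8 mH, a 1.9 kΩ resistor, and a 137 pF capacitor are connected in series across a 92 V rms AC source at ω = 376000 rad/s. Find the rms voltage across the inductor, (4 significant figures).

X_L = ωL = 29250 Ω
X_C = 1/(ωC) = 19410 Ω
Net reactance X = X_L − X_C = 9840 Ω
Z = 1900 + j9840 Ω
|Z| = √(1900² + 9840²) = 10020 Ω
I = V/|Z| = 9.180 mA
V_L = I·|Z_L| = 0.009180 × 29250 = 268.5 V

268.5 V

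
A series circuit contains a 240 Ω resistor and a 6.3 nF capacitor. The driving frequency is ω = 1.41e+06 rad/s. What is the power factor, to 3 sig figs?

0.905

X_C = 1/(ωC) = 113 Ω
Z = 240 − j113 Ω
|Z| = √(240² + 113²) = 265 Ω
∠Z = arctan(-113/240) = -25.1°
cos φ = cos(-25.1°) = 0.905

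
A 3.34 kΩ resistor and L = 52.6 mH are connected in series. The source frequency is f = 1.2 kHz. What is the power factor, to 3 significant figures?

ω = 2πf = 7540 rad/s
X_L = ωL = 397 Ω
Z = 3340 + j397 Ω
|Z| = √(3340² + 397²) = 3360 Ω
∠Z = arctan(397/3340) = 6.77°
cos φ = cos(6.77°) = 0.993

0.993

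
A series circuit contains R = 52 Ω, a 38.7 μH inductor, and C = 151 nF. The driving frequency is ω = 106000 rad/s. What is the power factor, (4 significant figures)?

0.6652

X_L = ωL = 4.102 Ω
X_C = 1/(ωC) = 62.48 Ω
Net reactance X = X_L − X_C = -58.37 Ω
Z = 52.00 − j58.37 Ω
|Z| = √(52.00² + 58.37²) = 78.18 Ω
∠Z = arctan(-58.37/52.00) = -48.31°
cos φ = cos(-48.31°) = 0.6652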